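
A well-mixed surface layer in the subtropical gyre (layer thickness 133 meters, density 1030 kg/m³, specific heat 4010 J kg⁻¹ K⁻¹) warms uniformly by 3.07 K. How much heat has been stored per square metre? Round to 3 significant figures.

1.69×10^9

Areal heat capacity C = ρ c_p D = 1030 × 4010 × 133 = 5.49×10^8 J/(m^2 K).
ΔQ = C ΔT = 5.49×10^8 × 3.07 = 1.69×10^9 J/m².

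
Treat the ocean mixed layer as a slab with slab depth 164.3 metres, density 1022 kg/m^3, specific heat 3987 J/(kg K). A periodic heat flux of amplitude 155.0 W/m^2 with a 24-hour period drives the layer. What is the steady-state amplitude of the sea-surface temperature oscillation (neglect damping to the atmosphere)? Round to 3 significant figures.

Areal heat capacity C = ρ c_p D = 1022 × 3987 × 164.3 = 6.69×10^8 J m⁻² K⁻¹.
Angular frequency ω = 2π / T = 2π / 86400 s = 7.27×10^-5 s⁻¹.
Cω = 6.69×10^8 × 7.27×10^-5 = 48700 W/(m²·K).
Amplitude A = F₀ / (Cω) = 155.0 / 48700 = 0.00318 K.

0.00318 K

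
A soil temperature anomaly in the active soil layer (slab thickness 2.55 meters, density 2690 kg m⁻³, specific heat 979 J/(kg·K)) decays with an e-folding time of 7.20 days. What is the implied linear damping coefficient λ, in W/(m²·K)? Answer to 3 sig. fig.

10.8

Areal heat capacity C = ρ c_p D = 2690 × 979 × 2.55 = 6.72×10^6 J/(m²·K).
τ = 7.20 days = 6.22×10^5 s.
λ = C / τ = 6.72×10^6 / 6.22×10^5 = 10.8 W/(m²·K).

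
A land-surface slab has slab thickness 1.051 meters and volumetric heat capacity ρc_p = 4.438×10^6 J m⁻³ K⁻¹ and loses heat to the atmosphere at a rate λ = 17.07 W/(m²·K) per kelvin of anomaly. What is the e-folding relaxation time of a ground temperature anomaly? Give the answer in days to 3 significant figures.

3.16 days

Areal heat capacity C = ρc_p × D = 4.438×10^6 × 1.051 = 4.66×10^6 J m⁻² K⁻¹.
Relaxation time τ = C / λ = 4.66×10^6 / 17.07 = 2.73×10^5 s.
In days: 2.73×10^5 s / (86400 s/day) = 3.16 days.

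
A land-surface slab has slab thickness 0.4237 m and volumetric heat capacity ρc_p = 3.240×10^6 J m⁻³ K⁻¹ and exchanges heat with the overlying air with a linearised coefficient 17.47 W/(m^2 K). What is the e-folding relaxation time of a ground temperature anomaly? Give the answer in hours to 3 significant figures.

Areal heat capacity C = ρc_p × D = 3.240×10^6 × 0.4237 = 1.37×10^6 J/(m²·K).
Relaxation time τ = C / λ = 1.37×10^6 / 17.47 = 78600 s.
In hours: 78600 s / (3600 s/hour) = 21.8 hours.

21.8 hours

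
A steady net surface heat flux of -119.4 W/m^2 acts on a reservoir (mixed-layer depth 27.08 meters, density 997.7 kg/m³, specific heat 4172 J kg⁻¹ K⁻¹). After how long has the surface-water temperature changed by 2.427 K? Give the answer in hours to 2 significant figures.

Areal heat capacity C = ρ c_p D = 997.7 × 4172 × 27.08 = 1.13×10^8 J/(m²·K).
Time required: Δt = C ΔT / F = 1.13×10^8 × -2.427 / -119.4 = 2.29×10^6 s.
In hours: 2.29×10^6 s / (3600 s/hour) = 636 hours.

640 hours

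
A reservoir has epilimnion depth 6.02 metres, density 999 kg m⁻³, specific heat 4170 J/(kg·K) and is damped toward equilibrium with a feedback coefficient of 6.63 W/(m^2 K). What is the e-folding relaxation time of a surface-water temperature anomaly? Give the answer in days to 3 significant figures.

Areal heat capacity C = ρ c_p D = 999 × 4170 × 6.02 = 2.51×10^7 J/(m²·K).
Relaxation time τ = C / λ = 2.51×10^7 / 6.63 = 3.78×10^6 s.
In days: 3.78×10^6 s / (86400 s/day) = 43.8 days.

43.8 days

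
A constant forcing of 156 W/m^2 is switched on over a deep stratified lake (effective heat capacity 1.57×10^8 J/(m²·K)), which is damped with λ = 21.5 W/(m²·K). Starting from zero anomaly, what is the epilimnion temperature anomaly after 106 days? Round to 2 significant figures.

Areal heat capacity C = 1.57×10^8 J/(m²·K) (given).
τ = C / λ = 1.57×10^8 / 21.5 = 7.30×10^6 s.
Equilibrium anomaly ΔT_eq = F / λ = 156 / 21.5 = 7.26 K.
t = 106 days = 9.16×10^6 s, so t/τ = 1.25.
ΔT(t) = ΔT_eq (1 − e^(−t/τ)) = 7.26 × (1 − e^−1.25) = 5.19 K.

5.2 K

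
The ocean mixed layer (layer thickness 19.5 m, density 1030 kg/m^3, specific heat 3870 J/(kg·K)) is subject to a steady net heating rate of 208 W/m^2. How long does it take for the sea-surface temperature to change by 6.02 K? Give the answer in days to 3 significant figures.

Areal heat capacity C = ρ c_p D = 1030 × 3870 × 19.5 = 7.77×10^7 J m⁻² K⁻¹.
Time required: Δt = C ΔT / F = 7.77×10^7 × 6.02 / 208 = 2.25×10^6 s.
In days: 2.25×10^6 s / (86400 s/day) = 26.0 days.

26.0 days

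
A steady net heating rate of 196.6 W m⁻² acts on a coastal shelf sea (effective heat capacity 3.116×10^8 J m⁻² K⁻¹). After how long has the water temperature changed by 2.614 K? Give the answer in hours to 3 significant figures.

Areal heat capacity C = 3.116×10^8 J m⁻² K⁻¹ (given).
Time required: Δt = C ΔT / F = 3.12×10^8 × 2.614 / 196.6 = 4.14×10^6 s.
In hours: 4.14×10^6 s / (3600 s/hour) = 1150 hours.

1150 hours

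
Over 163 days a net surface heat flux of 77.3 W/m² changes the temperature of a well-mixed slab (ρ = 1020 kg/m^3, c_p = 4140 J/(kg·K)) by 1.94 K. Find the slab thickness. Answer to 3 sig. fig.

Heat input Q = F Δt = 77.3 × 1.41×10^7 s = 1.09×10^9 J/m².
Required areal heat capacity C = Q / ΔT = 5.61×10^8 J/(m²·K).
Depth D = C / (ρ c_p) = 5.61×10^8 / (1020 × 4140) = 133 m.

133 m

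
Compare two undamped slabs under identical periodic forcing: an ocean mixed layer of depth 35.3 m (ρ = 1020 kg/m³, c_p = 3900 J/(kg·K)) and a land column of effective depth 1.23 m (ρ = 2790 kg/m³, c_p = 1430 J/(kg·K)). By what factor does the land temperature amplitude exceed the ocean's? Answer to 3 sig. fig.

28.6

C_ocean = 1020 × 3900 × 35.3 = 1.40×10^8 J/(m²·K).
C_land = 2790 × 1430 × 1.23 = 4.91×10^6 J/(m²·K).
Undamped amplitude ∝ 1/C, so A_land/A_ocean = C_ocean/C_land = 28.6.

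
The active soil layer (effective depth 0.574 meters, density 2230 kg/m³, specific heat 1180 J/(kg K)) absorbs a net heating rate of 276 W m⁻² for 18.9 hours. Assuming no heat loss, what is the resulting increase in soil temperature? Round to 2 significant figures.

12 K

Areal heat capacity C = ρ c_p D = 2230 × 1180 × 0.574 = 1.51×10^6 J m⁻² K⁻¹.
Net heat input Q = F Δt = 276 × (18.9 hours × 3600 s/hour) = 1.88×10^7 J/m².
ΔT = Q / C = 1.88×10^7 / 1.51×10^6 = 12.4 K.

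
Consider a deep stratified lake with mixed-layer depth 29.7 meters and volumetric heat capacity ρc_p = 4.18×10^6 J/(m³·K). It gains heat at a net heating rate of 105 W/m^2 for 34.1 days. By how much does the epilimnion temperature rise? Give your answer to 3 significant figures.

2.49 K

Areal heat capacity C = ρc_p × D = 4.18×10^6 × 29.7 = 1.24×10^8 J/(m^2 K).
Net heat input Q = F Δt = 105 × (34.1 days × 86400 s/day) = 3.09×10^8 J/m².
ΔT = Q / C = 3.09×10^8 / 1.24×10^8 = 2.49 K.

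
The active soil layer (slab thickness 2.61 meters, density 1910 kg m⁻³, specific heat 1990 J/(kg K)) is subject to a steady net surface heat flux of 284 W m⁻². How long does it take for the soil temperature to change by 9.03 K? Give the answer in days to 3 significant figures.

3.65 days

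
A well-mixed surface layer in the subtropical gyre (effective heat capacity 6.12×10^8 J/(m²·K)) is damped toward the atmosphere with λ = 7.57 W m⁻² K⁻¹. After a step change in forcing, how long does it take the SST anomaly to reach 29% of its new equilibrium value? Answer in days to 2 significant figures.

Areal heat capacity C = 6.12×10^8 J/(m²·K) (given).
τ = C / λ = 6.12×10^8 / 7.57 = 8.08×10^7 s.
Fraction reached: 1 − e^(−t/τ) = 0.29 ⇒ t = −τ ln(1 − 0.29) = τ × 0.342.
t = 2.77×10^7 s = 320 days.

320 days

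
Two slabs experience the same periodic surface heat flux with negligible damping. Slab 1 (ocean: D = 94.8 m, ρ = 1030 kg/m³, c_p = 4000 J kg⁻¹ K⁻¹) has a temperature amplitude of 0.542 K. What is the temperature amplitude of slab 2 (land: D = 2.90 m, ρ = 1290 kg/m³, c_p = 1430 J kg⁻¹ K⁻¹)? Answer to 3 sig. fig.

C_ocean = 3.91×10^8 J/(m²·K); C_land = 5.35×10^6 J/(m²·K).
A ∝ 1/C ⇒ A_land = A_ocean × C_ocean/C_land = 0.542 × 73.0 = 39.6 K.

39.6 K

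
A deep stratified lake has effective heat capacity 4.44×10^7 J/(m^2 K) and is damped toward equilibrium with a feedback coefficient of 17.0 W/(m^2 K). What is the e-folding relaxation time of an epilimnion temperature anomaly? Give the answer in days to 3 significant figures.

Areal heat capacity C = 4.44×10^7 J/(m^2 K) (given).
Relaxation time τ = C / λ = 4.44×10^7 / 17.0 = 2.61×10^6 s.
In days: 2.61×10^6 s / (86400 s/day) = 30.2 days.

30.2 days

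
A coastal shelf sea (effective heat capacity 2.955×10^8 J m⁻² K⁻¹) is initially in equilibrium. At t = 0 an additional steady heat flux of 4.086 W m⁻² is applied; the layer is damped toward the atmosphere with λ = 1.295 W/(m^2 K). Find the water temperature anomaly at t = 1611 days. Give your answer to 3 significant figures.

Areal heat capacity C = 2.955×10^8 J m⁻² K⁻¹ (given).
τ = C / λ = 2.96×10^8 / 1.295 = 2.28×10^8 s.
Equilibrium anomaly ΔT_eq = F / λ = 4.086 / 1.295 = 3.16 K.
t = 1611 days = 1.39×10^8 s, so t/τ = 0.610.
ΔT(t) = ΔT_eq (1 − e^(−t/τ)) = 3.16 × (1 − e^−0.610) = 1.44 K.

1.44 K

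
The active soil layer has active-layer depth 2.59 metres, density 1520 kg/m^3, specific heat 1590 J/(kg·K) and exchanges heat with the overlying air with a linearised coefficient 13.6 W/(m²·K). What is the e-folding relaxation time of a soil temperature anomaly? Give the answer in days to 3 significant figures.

Areal heat capacity C = ρ c_p D = 1520 × 1590 × 2.59 = 6.26×10^6 J m⁻² K⁻¹.
Relaxation time τ = C / λ = 6.26×10^6 / 13.6 = 4.60×10^5 s.
In days: 4.60×10^5 s / (86400 s/day) = 5.33 days.

5.33 days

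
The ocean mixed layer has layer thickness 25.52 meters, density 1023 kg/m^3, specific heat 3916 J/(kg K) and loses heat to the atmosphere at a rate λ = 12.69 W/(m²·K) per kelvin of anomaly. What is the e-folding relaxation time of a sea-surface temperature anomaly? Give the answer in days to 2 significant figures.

93 days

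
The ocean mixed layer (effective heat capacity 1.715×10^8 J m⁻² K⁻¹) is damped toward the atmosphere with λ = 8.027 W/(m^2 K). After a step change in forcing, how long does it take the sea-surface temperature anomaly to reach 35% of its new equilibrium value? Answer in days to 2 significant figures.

Areal heat capacity C = 1.715×10^8 J m⁻² K⁻¹ (given).
τ = C / λ = 1.72×10^8 / 8.027 = 2.14×10^7 s.
Fraction reached: 1 − e^(−t/τ) = 0.35 ⇒ t = −τ ln(1 − 0.35) = τ × 0.431.
t = 9.20×10^6 s = 107 days.

110 days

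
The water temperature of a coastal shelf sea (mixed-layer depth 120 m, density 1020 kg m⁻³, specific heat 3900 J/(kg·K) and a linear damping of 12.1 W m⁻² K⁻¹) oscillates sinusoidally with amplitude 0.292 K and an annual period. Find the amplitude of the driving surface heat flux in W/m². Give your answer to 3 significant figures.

28.0

Areal heat capacity C = ρ c_p D = 1020 × 3900 × 120 = 4.77×10^8 J m⁻² K⁻¹.
ω = 2π / 3.15×10^7 s = 1.99×10^-7 s⁻¹.
√((Cω)² + λ²) = √((95.1)² + 12.1²) = 95.9 W/(m²·K).
F₀ = A × √((Cω)²+λ²) = 0.292 × 95.9 = 28.0 W/m².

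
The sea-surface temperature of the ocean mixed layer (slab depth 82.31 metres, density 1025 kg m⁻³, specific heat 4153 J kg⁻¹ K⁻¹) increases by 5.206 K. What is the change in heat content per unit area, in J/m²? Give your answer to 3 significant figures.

1.82×10^9

Areal heat capacity C = ρ c_p D = 1025 × 4153 × 82.31 = 3.50×10^8 J m⁻² K⁻¹.
ΔQ = C ΔT = 3.50×10^8 × 5.206 = 1.82×10^9 J/m².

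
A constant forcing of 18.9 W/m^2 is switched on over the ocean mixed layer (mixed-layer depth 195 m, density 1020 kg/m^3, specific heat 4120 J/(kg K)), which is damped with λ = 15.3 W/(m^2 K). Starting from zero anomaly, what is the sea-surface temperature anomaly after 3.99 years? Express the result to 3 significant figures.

Areal heat capacity C = ρ c_p D = 1020 × 4120 × 195 = 8.19×10^8 J/(m²·K).
τ = C / λ = 8.19×10^8 / 15.3 = 5.36×10^7 s.
Equilibrium anomaly ΔT_eq = F / λ = 18.9 / 15.3 = 1.24 K.
t = 3.99 years = 1.26×10^8 s, so t/τ = 2.35.
ΔT(t) = ΔT_eq (1 − e^(−t/τ)) = 1.24 × (1 − e^−2.35) = 1.12 K.

1.12 K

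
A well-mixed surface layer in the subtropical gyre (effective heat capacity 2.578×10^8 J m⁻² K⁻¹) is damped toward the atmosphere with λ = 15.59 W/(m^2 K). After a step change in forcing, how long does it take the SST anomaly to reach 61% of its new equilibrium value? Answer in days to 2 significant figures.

Areal heat capacity C = 2.578×10^8 J m⁻² K⁻¹ (given).
τ = C / λ = 2.58×10^8 / 15.59 = 1.65×10^7 s.
Fraction reached: 1 − e^(−t/τ) = 0.61 ⇒ t = −τ ln(1 − 0.61) = τ × 0.942.
t = 1.56×10^7 s = 180 days.

180 days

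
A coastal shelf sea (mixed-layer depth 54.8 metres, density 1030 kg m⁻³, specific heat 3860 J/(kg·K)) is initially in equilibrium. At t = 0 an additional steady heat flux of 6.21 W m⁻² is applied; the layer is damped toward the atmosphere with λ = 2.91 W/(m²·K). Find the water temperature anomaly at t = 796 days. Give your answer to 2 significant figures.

Areal heat capacity C = ρ c_p D = 1030 × 3860 × 54.8 = 2.18×10^8 J/(m²·K).
τ = C / λ = 2.18×10^8 / 2.91 = 7.49×10^7 s.
Equilibrium anomaly ΔT_eq = F / λ = 6.21 / 2.91 = 2.13 K.
t = 796 days = 6.88×10^7 s, so t/τ = 0.919.
ΔT(t) = ΔT_eq (1 − e^(−t/τ)) = 2.13 × (1 − e^−0.919) = 1.28 K.

1.3 K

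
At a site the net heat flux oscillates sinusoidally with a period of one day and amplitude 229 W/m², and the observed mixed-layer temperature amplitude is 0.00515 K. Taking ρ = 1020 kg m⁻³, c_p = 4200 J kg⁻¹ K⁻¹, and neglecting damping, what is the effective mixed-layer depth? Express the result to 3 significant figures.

ω = 2π / 86400 s = 7.27×10^-5 s⁻¹.
Required C = F₀ / (A ω) = 229 / (0.00515 × 7.27×10^-5) = 6.11×10^8 J/(m²·K).
D = C / (ρ c_p) = 6.11×10^8 / (1020 × 4200) = 143 m.

143 m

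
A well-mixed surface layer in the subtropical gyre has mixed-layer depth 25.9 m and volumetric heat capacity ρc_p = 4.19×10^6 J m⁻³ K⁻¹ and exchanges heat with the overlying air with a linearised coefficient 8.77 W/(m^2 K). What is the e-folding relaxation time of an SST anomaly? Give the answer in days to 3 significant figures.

143 days

Areal heat capacity C = ρc_p × D = 4.19×10^6 × 25.9 = 1.09×10^8 J/(m^2 K).
Relaxation time τ = C / λ = 1.09×10^8 / 8.77 = 1.24×10^7 s.
In days: 1.24×10^7 s / (86400 s/day) = 143 days.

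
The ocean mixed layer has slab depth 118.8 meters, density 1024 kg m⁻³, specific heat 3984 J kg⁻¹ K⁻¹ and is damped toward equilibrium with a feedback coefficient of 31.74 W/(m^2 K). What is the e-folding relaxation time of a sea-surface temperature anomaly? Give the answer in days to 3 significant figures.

177 days

Areal heat capacity C = ρ c_p D = 1024 × 3984 × 118.8 = 4.85×10^8 J/(m²·K).
Relaxation time τ = C / λ = 4.85×10^8 / 31.74 = 1.53×10^7 s.
In days: 1.53×10^7 s / (86400 s/day) = 177 days.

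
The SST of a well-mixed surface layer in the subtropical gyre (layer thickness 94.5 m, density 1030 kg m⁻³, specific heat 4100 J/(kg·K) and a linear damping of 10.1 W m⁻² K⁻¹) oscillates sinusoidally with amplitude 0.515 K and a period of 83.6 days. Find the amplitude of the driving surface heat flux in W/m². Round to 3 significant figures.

179

Areal heat capacity C = ρ c_p D = 1030 × 4100 × 94.5 = 3.99×10^8 J/(m^2 K).
ω = 2π / 7.22×10^6 s = 8.70×10^-7 s⁻¹.
√((Cω)² + λ²) = √((347)² + 10.1²) = 347 W/(m²·K).
F₀ = A × √((Cω)²+λ²) = 0.515 × 347 = 179 W/m².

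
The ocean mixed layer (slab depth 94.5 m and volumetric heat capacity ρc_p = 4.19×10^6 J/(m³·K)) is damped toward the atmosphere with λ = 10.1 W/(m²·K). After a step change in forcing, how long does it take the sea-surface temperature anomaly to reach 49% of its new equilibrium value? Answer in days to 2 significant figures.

310 days

Areal heat capacity C = ρc_p × D = 4.19×10^6 × 94.5 = 3.96×10^8 J/(m^2 K).
τ = C / λ = 3.96×10^8 / 10.1 = 3.92×10^7 s.
Fraction reached: 1 − e^(−t/τ) = 0.49 ⇒ t = −τ ln(1 − 0.49) = τ × 0.673.
t = 2.64×10^7 s = 306 days.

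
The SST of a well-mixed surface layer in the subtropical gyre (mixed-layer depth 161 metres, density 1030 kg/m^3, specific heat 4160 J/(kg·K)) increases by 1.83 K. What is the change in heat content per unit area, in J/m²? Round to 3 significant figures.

1.26×10^9

Areal heat capacity C = ρ c_p D = 1030 × 4160 × 161 = 6.90×10^8 J m⁻² K⁻¹.
ΔQ = C ΔT = 6.90×10^8 × 1.83 = 1.26×10^9 J/m².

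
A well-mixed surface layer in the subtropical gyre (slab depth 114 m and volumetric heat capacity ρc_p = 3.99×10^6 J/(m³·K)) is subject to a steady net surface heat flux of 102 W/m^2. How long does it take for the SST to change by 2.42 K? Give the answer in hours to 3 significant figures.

Areal heat capacity C = ρc_p × D = 3.99×10^6 × 114 = 4.55×10^8 J m⁻² K⁻¹.
Time required: Δt = C ΔT / F = 4.55×10^8 × 2.42 / 102 = 1.08×10^7 s.
In hours: 1.08×10^7 s / (3600 s/hour) = 3000 hours.

3000 hours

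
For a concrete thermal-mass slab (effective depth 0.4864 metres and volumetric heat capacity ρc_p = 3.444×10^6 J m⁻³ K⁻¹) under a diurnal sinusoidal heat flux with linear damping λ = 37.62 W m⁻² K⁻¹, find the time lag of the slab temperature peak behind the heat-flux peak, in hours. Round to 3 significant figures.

4.86 hours

Areal heat capacity C = ρc_p × D = 3.444×10^6 × 0.4864 = 1.68×10^6 J/(m²·K).
ω = 2π / 86400 s = 7.27×10^-5 s⁻¹.
Phase lag φ = arctan(Cω/λ) = arctan(122/37.62) = 1.27 rad.
Time lag = φ / ω = 1.27 / 7.27×10^-5 = 17500 s = 4.86 hours.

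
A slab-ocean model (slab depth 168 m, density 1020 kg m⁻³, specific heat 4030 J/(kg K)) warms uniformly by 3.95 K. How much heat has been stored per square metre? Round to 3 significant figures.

Areal heat capacity C = ρ c_p D = 1020 × 4030 × 168 = 6.91×10^8 J/(m^2 K).
ΔQ = C ΔT = 6.91×10^8 × 3.95 = 2.73×10^9 J/m².

2.73×10^9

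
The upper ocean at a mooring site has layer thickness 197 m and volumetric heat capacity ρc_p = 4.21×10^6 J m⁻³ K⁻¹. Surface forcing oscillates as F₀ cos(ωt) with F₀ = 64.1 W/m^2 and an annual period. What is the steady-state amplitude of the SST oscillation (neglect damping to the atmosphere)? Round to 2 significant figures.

Areal heat capacity C = ρc_p × D = 4.21×10^6 × 197 = 8.29×10^8 J m⁻² K⁻¹.
Angular frequency ω = 2π / T = 2π / 3.15×10^7 s = 1.99×10^-7 s⁻¹.
Cω = 8.29×10^8 × 1.99×10^-7 = 165 W/(m²·K).
Amplitude A = F₀ / (Cω) = 64.1 / 165 = 0.388 K.

0.39 K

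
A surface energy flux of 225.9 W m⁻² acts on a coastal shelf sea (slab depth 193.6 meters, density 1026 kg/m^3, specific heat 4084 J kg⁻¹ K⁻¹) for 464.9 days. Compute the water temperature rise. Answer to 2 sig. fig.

Areal heat capacity C = ρ c_p D = 1026 × 4084 × 193.6 = 8.11×10^8 J m⁻² K⁻¹.
Net heat input Q = F Δt = 225.9 × (464.9 days × 86400 s/day) = 9.07×10^9 J/m².
ΔT = Q / C = 9.07×10^9 / 8.11×10^8 = 11.2 K.

11 K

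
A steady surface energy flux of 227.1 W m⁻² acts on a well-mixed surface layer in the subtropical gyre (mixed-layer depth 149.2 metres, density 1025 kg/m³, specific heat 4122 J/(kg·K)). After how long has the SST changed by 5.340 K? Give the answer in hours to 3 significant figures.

4120 hours

Areal heat capacity C = ρ c_p D = 1025 × 4122 × 149.2 = 6.30×10^8 J/(m²·K).
Time required: Δt = C ΔT / F = 6.30×10^8 × 5.340 / 227.1 = 1.48×10^7 s.
In hours: 1.48×10^7 s / (3600 s/hour) = 4120 hours.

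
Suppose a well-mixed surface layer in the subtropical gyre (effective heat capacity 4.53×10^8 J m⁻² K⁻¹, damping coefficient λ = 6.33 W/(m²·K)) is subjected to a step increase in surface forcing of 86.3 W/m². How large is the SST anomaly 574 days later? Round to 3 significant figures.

6.82 K

Areal heat capacity C = 4.53×10^8 J m⁻² K⁻¹ (given).
τ = C / λ = 4.53×10^8 / 6.33 = 7.16×10^7 s.
Equilibrium anomaly ΔT_eq = F / λ = 86.3 / 6.33 = 13.6 K.
t = 574 days = 4.96×10^7 s, so t/τ = 0.693.
ΔT(t) = ΔT_eq (1 − e^(−t/τ)) = 13.6 × (1 − e^−0.693) = 6.82 K.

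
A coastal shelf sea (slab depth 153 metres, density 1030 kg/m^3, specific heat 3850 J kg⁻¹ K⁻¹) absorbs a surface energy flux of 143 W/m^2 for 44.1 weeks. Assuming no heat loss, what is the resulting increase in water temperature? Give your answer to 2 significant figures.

Areal heat capacity C = ρ c_p D = 1030 × 3850 × 153 = 6.07×10^8 J/(m^2 K).
Net heat input Q = F Δt = 143 × (44.1 weeks × 6.048×10^5 s/week) = 3.81×10^9 J/m².
ΔT = Q / C = 3.81×10^9 / 6.07×10^8 = 6.29 K.

6.3 K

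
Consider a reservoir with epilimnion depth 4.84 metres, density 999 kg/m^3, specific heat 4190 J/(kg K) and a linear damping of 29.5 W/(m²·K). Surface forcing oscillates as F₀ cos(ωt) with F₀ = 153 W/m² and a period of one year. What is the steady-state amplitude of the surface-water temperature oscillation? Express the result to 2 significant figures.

Areal heat capacity C = ρ c_p D = 999 × 4190 × 4.84 = 2.03×10^7 J/(m²·K).
Angular frequency ω = 2π / T = 2π / 3.15×10^7 s = 1.99×10^-7 s⁻¹.
√((Cω)² + λ²) = √((4.04)² + 29.5²) = 29.8 W/(m²·K).
Amplitude A = F₀ / √((Cω)²+λ²) = 153 / 29.8 = 5.14 K.

5.1 K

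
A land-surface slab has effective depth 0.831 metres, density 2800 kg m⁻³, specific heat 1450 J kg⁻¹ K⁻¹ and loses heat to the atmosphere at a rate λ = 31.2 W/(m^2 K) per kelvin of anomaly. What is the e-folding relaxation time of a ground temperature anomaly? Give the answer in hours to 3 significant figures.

Areal heat capacity C = ρ c_p D = 2800 × 1450 × 0.831 = 3.37×10^6 J/(m²·K).
Relaxation time τ = C / λ = 3.37×10^6 / 31.2 = 1.08×10^5 s.
In hours: 1.08×10^5 s / (3600 s/hour) = 30.0 hours.

30.0 hours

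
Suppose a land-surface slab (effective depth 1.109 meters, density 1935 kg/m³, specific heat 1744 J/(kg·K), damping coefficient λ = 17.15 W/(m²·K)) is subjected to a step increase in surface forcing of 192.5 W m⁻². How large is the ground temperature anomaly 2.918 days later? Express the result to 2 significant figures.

7.7 K

Areal heat capacity C = ρ c_p D = 1935 × 1744 × 1.109 = 3.74×10^6 J/(m²·K).
τ = C / λ = 3.74×10^6 / 17.15 = 2.18×10^5 s.
Equilibrium anomaly ΔT_eq = F / λ = 192.5 / 17.15 = 11.2 K.
t = 2.918 days = 2.52×10^5 s, so t/τ = 1.16.
ΔT(t) = ΔT_eq (1 − e^(−t/τ)) = 11.2 × (1 − e^−1.16) = 7.69 K.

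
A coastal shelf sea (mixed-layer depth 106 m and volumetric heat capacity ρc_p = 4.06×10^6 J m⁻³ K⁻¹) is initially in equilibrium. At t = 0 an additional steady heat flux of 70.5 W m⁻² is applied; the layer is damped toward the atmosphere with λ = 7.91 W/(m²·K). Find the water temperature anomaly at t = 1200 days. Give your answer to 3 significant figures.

7.59 K

Areal heat capacity C = ρc_p × D = 4.06×10^6 × 106 = 4.30×10^8 J/(m^2 K).
τ = C / λ = 4.30×10^8 / 7.91 = 5.44×10^7 s.
Equilibrium anomaly ΔT_eq = F / λ = 70.5 / 7.91 = 8.91 K.
t = 1200 days = 1.04×10^8 s, so t/τ = 1.91.
ΔT(t) = ΔT_eq (1 − e^(−t/τ)) = 8.91 × (1 − e^−1.91) = 7.59 K.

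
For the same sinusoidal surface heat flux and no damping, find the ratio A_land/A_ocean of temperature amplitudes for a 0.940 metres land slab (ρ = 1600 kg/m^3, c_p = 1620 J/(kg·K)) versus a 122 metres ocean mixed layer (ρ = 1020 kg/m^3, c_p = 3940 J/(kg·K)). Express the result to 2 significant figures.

C_ocean = 1020 × 3940 × 122 = 4.90×10^8 J/(m²·K).
C_land = 1600 × 1620 × 0.940 = 2.44×10^6 J/(m²·K).
Undamped amplitude ∝ 1/C, so A_land/A_ocean = C_ocean/C_land = 201.

200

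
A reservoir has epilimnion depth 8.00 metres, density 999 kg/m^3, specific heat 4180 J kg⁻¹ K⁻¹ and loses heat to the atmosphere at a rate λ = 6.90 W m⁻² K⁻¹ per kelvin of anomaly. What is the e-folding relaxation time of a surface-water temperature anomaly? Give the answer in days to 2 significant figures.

Areal heat capacity C = ρ c_p D = 999 × 4180 × 8.00 = 3.34×10^7 J m⁻² K⁻¹.
Relaxation time τ = C / λ = 3.34×10^7 / 6.90 = 4.84×10^6 s.
In days: 4.84×10^6 s / (86400 s/day) = 56.0 days.

56 days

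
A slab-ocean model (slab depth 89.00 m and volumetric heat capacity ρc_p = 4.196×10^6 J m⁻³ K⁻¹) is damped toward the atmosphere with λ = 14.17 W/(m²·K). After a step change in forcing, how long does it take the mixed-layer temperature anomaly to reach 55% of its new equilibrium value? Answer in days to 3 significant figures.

244 days

Areal heat capacity C = ρc_p × D = 4.196×10^6 × 89.00 = 3.73×10^8 J m⁻² K⁻¹.
τ = C / λ = 3.73×10^8 / 14.17 = 2.64×10^7 s.
Fraction reached: 1 − e^(−t/τ) = 0.55 ⇒ t = −τ ln(1 − 0.55) = τ × 0.799.
t = 2.10×10^7 s = 244 days.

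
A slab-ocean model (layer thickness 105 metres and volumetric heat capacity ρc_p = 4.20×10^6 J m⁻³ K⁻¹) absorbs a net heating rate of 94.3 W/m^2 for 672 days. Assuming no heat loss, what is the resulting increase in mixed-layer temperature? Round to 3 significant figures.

12.4 K

Areal heat capacity C = ρc_p × D = 4.20×10^6 × 105 = 4.41×10^8 J/(m^2 K).
Net heat input Q = F Δt = 94.3 × (672 days × 86400 s/day) = 5.48×10^9 J/m².
ΔT = Q / C = 5.48×10^9 / 4.41×10^8 = 12.4 K.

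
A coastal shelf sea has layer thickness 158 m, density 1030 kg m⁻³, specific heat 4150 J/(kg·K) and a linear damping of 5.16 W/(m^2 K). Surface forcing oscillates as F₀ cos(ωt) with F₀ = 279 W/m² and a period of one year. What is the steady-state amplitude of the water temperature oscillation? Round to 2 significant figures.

Areal heat capacity C = ρ c_p D = 1030 × 4150 × 158 = 6.75×10^8 J/(m²·K).
Angular frequency ω = 2π / T = 2π / 3.15×10^7 s = 1.99×10^-7 s⁻¹.
√((Cω)² + λ²) = √((135)² + 5.16²) = 135 W/(m²·K).
Amplitude A = F₀ / √((Cω)²+λ²) = 279 / 135 = 2.07 K.

2.1 K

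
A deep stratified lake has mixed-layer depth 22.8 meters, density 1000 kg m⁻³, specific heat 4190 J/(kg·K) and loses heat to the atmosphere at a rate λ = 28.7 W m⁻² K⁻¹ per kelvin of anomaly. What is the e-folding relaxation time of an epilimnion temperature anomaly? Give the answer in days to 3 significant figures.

Areal heat capacity C = ρ c_p D = 1000 × 4190 × 22.8 = 9.55×10^7 J/(m^2 K).
Relaxation time τ = C / λ = 9.55×10^7 / 28.7 = 3.33×10^6 s.
In days: 3.33×10^6 s / (86400 s/day) = 38.5 days.

38.5 days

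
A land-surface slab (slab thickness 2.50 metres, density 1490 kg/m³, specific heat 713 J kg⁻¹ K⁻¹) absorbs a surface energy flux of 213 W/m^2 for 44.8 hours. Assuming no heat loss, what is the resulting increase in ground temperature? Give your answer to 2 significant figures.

13 K

Areal heat capacity C = ρ c_p D = 1490 × 713 × 2.50 = 2.66×10^6 J/(m^2 K).
Net heat input Q = F Δt = 213 × (44.8 hours × 3600 s/hour) = 3.44×10^7 J/m².
ΔT = Q / C = 3.44×10^7 / 2.66×10^6 = 12.9 K.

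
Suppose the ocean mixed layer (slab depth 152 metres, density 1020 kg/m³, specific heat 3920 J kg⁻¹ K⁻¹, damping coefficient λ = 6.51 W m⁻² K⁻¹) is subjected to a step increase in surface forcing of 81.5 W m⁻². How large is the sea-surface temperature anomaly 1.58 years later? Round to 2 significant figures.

Areal heat capacity C = ρ c_p D = 1020 × 3920 × 152 = 6.08×10^8 J/(m^2 K).
τ = C / λ = 6.08×10^8 / 6.51 = 9.34×10^7 s.
Equilibrium anomaly ΔT_eq = F / λ = 81.5 / 6.51 = 12.5 K.
t = 1.58 years = 4.99×10^7 s, so t/τ = 0.534.
ΔT(t) = ΔT_eq (1 − e^(−t/τ)) = 12.5 × (1 − e^−0.534) = 5.18 K.

5.2 K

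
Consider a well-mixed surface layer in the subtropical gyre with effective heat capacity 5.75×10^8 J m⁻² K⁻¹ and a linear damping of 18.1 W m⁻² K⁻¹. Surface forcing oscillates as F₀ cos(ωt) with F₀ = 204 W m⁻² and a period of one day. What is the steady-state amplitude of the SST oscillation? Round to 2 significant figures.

Areal heat capacity C = 5.75×10^8 J m⁻² K⁻¹ (given).
Angular frequency ω = 2π / T = 2π / 86400 s = 7.27×10^-5 s⁻¹.
√((Cω)² + λ²) = √((41800)² + 18.1²) = 41800 W/(m²·K).
Amplitude A = F₀ / √((Cω)²+λ²) = 204 / 41800 = 0.00488 K.

0.0049 K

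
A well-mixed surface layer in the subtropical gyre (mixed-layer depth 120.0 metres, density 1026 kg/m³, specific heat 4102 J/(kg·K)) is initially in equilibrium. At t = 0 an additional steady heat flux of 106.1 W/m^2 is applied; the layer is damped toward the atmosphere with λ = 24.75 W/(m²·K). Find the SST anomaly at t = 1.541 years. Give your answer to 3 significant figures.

Areal heat capacity C = ρ c_p D = 1026 × 4102 × 120.0 = 5.05×10^8 J m⁻² K⁻¹.
τ = C / λ = 5.05×10^8 / 24.75 = 2.04×10^7 s.
Equilibrium anomaly ΔT_eq = F / λ = 106.1 / 24.75 = 4.29 K.
t = 1.541 years = 4.86×10^7 s, so t/τ = 2.38.
ΔT(t) = ΔT_eq (1 − e^(−t/τ)) = 4.29 × (1 − e^−2.38) = 3.89 K.

3.89 K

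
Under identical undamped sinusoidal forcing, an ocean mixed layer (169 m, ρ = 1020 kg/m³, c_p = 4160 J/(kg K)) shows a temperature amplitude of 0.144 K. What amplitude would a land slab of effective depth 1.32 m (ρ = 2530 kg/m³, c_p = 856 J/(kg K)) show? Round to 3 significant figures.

36.1 K

C_ocean = 7.17×10^8 J/(m²·K); C_land = 2.86×10^6 J/(m²·K).
A ∝ 1/C ⇒ A_land = A_ocean × C_ocean/C_land = 0.144 × 251 = 36.1 K.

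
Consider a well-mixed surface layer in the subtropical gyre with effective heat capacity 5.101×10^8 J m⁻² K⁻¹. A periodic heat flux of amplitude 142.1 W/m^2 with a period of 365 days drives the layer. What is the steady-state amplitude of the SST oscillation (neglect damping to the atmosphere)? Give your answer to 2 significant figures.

1.4 K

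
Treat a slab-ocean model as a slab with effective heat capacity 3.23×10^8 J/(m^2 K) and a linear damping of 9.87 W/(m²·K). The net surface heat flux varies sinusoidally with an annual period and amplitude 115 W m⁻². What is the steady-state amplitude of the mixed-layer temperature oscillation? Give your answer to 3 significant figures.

Areal heat capacity C = 3.23×10^8 J/(m^2 K) (given).
Angular frequency ω = 2π / T = 2π / 3.15×10^7 s = 1.99×10^-7 s⁻¹.
√((Cω)² + λ²) = √((64.4)² + 9.87²) = 65.1 W/(m²·K).
Amplitude A = F₀ / √((Cω)²+λ²) = 115 / 65.1 = 1.77 K.

1.77 K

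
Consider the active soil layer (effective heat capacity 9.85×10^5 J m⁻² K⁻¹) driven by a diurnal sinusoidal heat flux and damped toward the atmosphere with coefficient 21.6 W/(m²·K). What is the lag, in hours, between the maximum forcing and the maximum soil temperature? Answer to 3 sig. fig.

Areal heat capacity C = 9.85×10^5 J m⁻² K⁻¹ (given).
ω = 2π / 86400 s = 7.27×10^-5 s⁻¹.
Phase lag φ = arctan(Cω/λ) = arctan(71.6/21.6) = 1.28 rad.
Time lag = φ / ω = 1.28 / 7.27×10^-5 = 17600 s = 4.88 hours.

4.88 hours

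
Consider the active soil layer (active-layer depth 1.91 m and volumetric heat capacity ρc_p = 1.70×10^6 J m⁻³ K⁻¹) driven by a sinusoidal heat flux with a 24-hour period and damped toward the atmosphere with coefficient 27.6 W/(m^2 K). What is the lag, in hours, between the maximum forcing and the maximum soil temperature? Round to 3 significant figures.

5.56 hours

Areal heat capacity C = ρc_p × D = 1.70×10^6 × 1.91 = 3.25×10^6 J/(m^2 K).
ω = 2π / 86400 s = 7.27×10^-5 s⁻¹.
Phase lag φ = arctan(Cω/λ) = arctan(236/27.6) = 1.45 rad.
Time lag = φ / ω = 1.45 / 7.27×10^-5 = 20000 s = 5.56 hours.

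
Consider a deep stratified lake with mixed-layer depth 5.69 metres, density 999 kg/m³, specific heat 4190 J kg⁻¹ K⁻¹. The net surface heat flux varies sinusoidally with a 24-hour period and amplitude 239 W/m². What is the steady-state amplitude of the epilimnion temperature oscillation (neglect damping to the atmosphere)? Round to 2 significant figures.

0.14 K

Areal heat capacity C = ρ c_p D = 999 × 4190 × 5.69 = 2.38×10^7 J/(m²·K).
Angular frequency ω = 2π / T = 2π / 86400 s = 7.27×10^-5 s⁻¹.
Cω = 2.38×10^7 × 7.27×10^-5 = 1730 W/(m²·K).
Amplitude A = F₀ / (Cω) = 239 / 1730 = 0.138 K.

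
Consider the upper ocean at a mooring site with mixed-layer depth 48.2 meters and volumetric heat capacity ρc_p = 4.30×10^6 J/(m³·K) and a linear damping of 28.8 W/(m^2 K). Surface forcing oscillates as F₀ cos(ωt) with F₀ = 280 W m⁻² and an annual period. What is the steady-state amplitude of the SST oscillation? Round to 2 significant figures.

5.6 K

Areal heat capacity C = ρc_p × D = 4.30×10^6 × 48.2 = 2.07×10^8 J/(m^2 K).
Angular frequency ω = 2π / T = 2π / 3.15×10^7 s = 1.99×10^-7 s⁻¹.
√((Cω)² + λ²) = √((41.3)² + 28.8²) = 50.3 W/(m²·K).
Amplitude A = F₀ / √((Cω)²+λ²) = 280 / 50.3 = 5.56 K.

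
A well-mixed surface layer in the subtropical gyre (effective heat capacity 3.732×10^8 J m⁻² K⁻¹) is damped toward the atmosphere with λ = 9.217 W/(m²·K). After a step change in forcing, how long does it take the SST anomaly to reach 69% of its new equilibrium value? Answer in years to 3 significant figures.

1.50 years

Areal heat capacity C = 3.732×10^8 J m⁻² K⁻¹ (given).
τ = C / λ = 3.73×10^8 / 9.217 = 4.05×10^7 s.
Fraction reached: 1 − e^(−t/τ) = 0.69 ⇒ t = −τ ln(1 − 0.69) = τ × 1.17.
t = 4.74×10^7 s = 1.50 years.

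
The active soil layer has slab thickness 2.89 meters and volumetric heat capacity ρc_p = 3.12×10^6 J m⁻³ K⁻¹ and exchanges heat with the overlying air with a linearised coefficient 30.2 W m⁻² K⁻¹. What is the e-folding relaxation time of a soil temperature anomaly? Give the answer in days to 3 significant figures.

3.46 days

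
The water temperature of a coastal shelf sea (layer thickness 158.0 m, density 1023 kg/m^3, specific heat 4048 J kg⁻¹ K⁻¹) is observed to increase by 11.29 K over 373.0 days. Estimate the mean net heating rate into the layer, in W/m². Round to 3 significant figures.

Areal heat capacity C = ρ c_p D = 1023 × 4048 × 158.0 = 6.54×10^8 J m⁻² K⁻¹.
Required heat per unit area: Q = C ΔT = 6.54×10^8 × 11.29 = 7.39×10^9 J/m².
Flux F = Q / Δt = 7.39×10^9 / 3.22×10^7 s = 229 W/m².

229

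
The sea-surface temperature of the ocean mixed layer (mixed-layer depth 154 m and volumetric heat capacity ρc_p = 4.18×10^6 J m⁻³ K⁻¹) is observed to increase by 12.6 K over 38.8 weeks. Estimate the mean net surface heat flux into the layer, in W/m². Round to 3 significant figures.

346

Areal heat capacity C = ρc_p × D = 4.18×10^6 × 154 = 6.44×10^8 J m⁻² K⁻¹.
Required heat per unit area: Q = C ΔT = 6.44×10^8 × 12.6 = 8.11×10^9 J/m².
Flux F = Q / Δt = 8.11×10^9 / 2.35×10^7 s = 346 W/m².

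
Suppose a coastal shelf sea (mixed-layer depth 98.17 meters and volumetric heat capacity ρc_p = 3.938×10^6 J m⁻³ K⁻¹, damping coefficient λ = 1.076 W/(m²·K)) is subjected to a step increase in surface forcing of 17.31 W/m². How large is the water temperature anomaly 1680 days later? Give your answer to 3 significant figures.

Areal heat capacity C = ρc_p × D = 3.938×10^6 × 98.17 = 3.87×10^8 J m⁻² K⁻¹.
τ = C / λ = 3.87×10^8 / 1.076 = 3.59×10^8 s.
Equilibrium anomaly ΔT_eq = F / λ = 17.31 / 1.076 = 16.1 K.
t = 1680 days = 1.45×10^8 s, so t/τ = 0.404.
ΔT(t) = ΔT_eq (1 − e^(−t/τ)) = 16.1 × (1 − e^−0.404) = 5.35 K.

5.35 K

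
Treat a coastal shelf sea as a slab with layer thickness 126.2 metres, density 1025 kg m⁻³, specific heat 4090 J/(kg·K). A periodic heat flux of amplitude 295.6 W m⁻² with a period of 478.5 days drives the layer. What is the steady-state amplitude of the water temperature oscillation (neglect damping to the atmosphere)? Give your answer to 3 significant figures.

Areal heat capacity C = ρ c_p D = 1025 × 4090 × 126.2 = 5.29×10^8 J m⁻² K⁻¹.
Angular frequency ω = 2π / T = 2π / 4.13×10^7 s = 1.52×10^-7 s⁻¹.
Cω = 5.29×10^8 × 1.52×10^-7 = 80.4 W/(m²·K).
Amplitude A = F₀ / (Cω) = 295.6 / 80.4 = 3.68 K.

3.68 K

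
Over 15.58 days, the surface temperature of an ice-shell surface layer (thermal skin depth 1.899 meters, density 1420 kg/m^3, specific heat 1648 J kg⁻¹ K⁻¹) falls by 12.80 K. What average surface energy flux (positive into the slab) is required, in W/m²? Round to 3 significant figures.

Areal heat capacity C = ρ c_p D = 1420 × 1648 × 1.899 = 4.44×10^6 J m⁻² K⁻¹.
Required heat per unit area: Q = C ΔT = 4.44×10^6 × -12.80 = -5.69×10^7 J/m².
Flux F = Q / Δt = -5.69×10^7 / 1.35×10^6 s = -42.3 W/m².

-42.3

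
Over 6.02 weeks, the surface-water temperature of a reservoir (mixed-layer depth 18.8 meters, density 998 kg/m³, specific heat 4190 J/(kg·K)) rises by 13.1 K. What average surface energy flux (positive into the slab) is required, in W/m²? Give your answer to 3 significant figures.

Areal heat capacity C = ρ c_p D = 998 × 4190 × 18.8 = 7.86×10^7 J/(m²·K).
Required heat per unit area: Q = C ΔT = 7.86×10^7 × 13.1 = 1.03×10^9 J/m².
Flux F = Q / Δt = 1.03×10^9 / 3.64×10^6 s = 283 W/m².

283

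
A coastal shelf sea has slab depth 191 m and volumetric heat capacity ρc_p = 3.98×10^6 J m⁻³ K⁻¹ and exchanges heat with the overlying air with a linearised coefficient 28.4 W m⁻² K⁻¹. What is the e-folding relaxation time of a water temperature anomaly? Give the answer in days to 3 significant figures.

310 days

Areal heat capacity C = ρc_p × D = 3.98×10^6 × 191 = 7.60×10^8 J m⁻² K⁻¹.
Relaxation time τ = C / λ = 7.60×10^8 / 28.4 = 2.68×10^7 s.
In days: 2.68×10^7 s / (86400 s/day) = 310 days.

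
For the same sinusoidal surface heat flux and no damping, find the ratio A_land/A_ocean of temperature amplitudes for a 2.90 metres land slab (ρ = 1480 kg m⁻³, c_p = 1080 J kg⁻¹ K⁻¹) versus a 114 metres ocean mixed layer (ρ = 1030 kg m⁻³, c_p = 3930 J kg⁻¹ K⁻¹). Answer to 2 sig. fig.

100

C_ocean = 1030 × 3930 × 114 = 4.61×10^8 J/(m²·K).
C_land = 1480 × 1080 × 2.90 = 4.64×10^6 J/(m²·K).
Undamped amplitude ∝ 1/C, so A_land/A_ocean = C_ocean/C_land = 99.6.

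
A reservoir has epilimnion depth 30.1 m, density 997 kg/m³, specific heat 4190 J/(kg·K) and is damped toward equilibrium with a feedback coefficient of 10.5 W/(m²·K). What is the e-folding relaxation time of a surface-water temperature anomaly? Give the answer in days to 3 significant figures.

Areal heat capacity C = ρ c_p D = 997 × 4190 × 30.1 = 1.26×10^8 J m⁻² K⁻¹.
Relaxation time τ = C / λ = 1.26×10^8 / 10.5 = 1.20×10^7 s.
In days: 1.20×10^7 s / (86400 s/day) = 139 days.

139 days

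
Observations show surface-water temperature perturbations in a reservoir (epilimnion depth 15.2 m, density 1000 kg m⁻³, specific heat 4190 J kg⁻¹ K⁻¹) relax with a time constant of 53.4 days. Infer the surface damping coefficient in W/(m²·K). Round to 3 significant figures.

13.8

Areal heat capacity C = ρ c_p D = 1000 × 4190 × 15.2 = 6.37×10^7 J/(m^2 K).
τ = 53.4 days = 4.61×10^6 s.
λ = C / τ = 6.37×10^7 / 4.61×10^6 = 13.8 W/(m²·K).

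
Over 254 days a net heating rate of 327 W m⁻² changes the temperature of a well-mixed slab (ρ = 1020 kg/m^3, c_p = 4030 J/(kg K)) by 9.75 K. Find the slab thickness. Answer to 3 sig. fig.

179 m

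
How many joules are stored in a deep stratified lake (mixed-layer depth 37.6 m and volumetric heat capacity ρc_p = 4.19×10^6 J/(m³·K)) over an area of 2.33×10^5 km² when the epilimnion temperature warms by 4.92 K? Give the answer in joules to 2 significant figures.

1.8×10^20 J

Areal heat capacity C = ρc_p × D = 4.19×10^6 × 37.6 = 1.58×10^8 J/(m²·K).
Heat per unit area: q = C ΔT = 1.58×10^8 × 4.92 = 7.75×10^8 J/m².
Total heat: Q = q × A = 7.75×10^8 × (2.33×10^5 × 10⁶ m²) = 1.81×10^20 J.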